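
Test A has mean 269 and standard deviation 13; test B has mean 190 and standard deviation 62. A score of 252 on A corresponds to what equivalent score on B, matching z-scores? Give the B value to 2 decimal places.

B = 108.92

z = (252 − 269)/13 ≈ -1.3077.
B = 190 + z·62 = 190 + (252 − 269)·62/13 ≈ 108.92.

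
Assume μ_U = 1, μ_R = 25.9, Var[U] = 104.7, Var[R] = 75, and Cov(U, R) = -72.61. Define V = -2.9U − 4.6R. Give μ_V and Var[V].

μ_V = (-2.9)·μ_U + (-4.6)·μ_R = (-2.9)·1 + (-4.6)·25.9 = -122.04.
Var[V] = a²·Var[U] + b²·Var[R] + 2ab·Cov(U, R) with a = -2.9, b = -4.6.
= (-2.9)²·104.7 + (-4.6)²·75 + 2·(-2.9)·(-4.6)·(-72.61)
= 880.527 + 1587 + (-1937.2348) = 530.2922.

μ_V = -122.04, Var[V] = 530.2922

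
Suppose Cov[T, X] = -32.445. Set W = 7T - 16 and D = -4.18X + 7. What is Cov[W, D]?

Cov[W, D] = a·c·Cov[T, X] = 7·(-4.18)·(-32.445) = 949.3407. Additive constants drop out.

Cov[W, D] = 949.3407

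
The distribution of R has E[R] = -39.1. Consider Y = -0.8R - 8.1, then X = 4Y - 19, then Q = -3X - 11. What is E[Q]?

E[Q] = -232.16

E[Y] = (-0.8)·(-39.1) + (-8.1) = 23.18.
E[X] = 4·23.18 + (-19) = 73.72.
E[Q] = (-3)·73.72 + (-11) = -232.16.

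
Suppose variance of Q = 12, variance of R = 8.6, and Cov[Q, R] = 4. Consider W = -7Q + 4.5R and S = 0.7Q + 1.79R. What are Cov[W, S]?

Cov[W, S] = -27.047

By bilinearity, Cov[W, S] = ac·variance of Q + bd·variance of R + (ad+bc)·Cov[Q, R], with a=-7, b=4.5, c=0.7, d=1.79.
ac·variance of Q = (-7)·0.7·12 = -58.8
bd·variance of R = 4.5·1.79·8.6 = 69.273
(ad+bc)·Cov[Q, R] = (-9.38)·4 = -37.52
Cov[W, S] = -58.8 + 69.273 + (-37.52) = -27.047.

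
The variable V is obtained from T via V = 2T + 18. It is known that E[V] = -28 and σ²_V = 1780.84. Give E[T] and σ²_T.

E[T] = -23, σ²_T = 445.21

From V = 2T + 18: E[V] = a·E[T] + b, so E[T] = (E[V] − b)/a = (-28 − 18)/2 = -23.
σ²_V = a²·σ²_T, so σ²_T = 1780.84/2² = 445.21.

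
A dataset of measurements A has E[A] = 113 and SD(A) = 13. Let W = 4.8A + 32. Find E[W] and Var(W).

E[W] = 574.4, Var(W) = 3893.76

W = 4.8A + 32 is linear with a = 4.8, b = 32.
E[W] = a·E[A] + b = 4.8·113 + 32 = 574.4.
Var(A) = 13² = 169.
Var(W) = a²·Var(A) = 4.8²·169 = 3893.76 (the additive constant 32 does not affect variance).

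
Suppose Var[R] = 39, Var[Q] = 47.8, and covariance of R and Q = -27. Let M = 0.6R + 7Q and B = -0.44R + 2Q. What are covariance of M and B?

By bilinearity, covariance of M and B = ac·Var[R] + bd·Var[Q] + (ad+bc)·covariance of R and Q, with a=0.6, b=7, c=-0.44, d=2.
ac·Var[R] = 0.6·(-0.44)·39 = -10.296
bd·Var[Q] = 7·2·47.8 = 669.2
(ad+bc)·covariance of R and Q = (-1.88)·(-27) = 50.76
covariance of M and B = -10.296 + 669.2 + 50.76 = 709.664.

covariance of M and B = 709.664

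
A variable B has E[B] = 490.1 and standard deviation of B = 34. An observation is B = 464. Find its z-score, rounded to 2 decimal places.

z = -0.77

z = (B − E[B]) / standard deviation of B = (464 − 490.1) / 34 ≈ -0.77.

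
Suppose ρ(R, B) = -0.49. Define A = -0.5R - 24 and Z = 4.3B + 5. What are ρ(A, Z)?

Linear rescalings preserve |correlation|; the slopes -0.5 and 4.3 have opposite signs, so the correlation flips sign: ρ(A, Z) = −ρ(R, B) = 0.49.

ρ(A, Z) = 0.49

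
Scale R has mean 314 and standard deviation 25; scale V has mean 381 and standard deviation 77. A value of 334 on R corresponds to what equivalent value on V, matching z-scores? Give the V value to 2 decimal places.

V = 442.60

z = (334 − 314)/25 = 0.8.
V = 381 + z·77 = 381 + (334 − 314)·77/25 = 442.60.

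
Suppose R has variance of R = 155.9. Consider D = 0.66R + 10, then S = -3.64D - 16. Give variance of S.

variance of D = 0.66²·155.9 = 67.91004.
variance of S = (-3.64)²·67.91004 = 899.780865984.

variance of S = 899.780865984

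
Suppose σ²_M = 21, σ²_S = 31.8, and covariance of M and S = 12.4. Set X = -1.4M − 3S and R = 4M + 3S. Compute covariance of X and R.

By bilinearity, covariance of X and R = ac·σ²_M + bd·σ²_S + (ad+bc)·covariance of M and S, with a=-1.4, b=-3, c=4, d=3.
ac·σ²_M = (-1.4)·4·21 = -117.6
bd·σ²_S = (-3)·3·31.8 = -286.2
(ad+bc)·covariance of M and S = (-16.2)·12.4 = -200.88
covariance of X and R = -117.6 + (-286.2) + (-200.88) = -604.68.

covariance of X and R = -604.68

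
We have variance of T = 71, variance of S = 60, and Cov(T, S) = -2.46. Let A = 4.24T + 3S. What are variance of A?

variance of A = a²·variance of T + b²·variance of S + 2ab·Cov(T, S) with a = 4.24, b = 3.
= 4.24²·71 + 3²·60 + 2·4.24·3·(-2.46)
= 1276.4096 + 540 + (-62.5824) = 1753.8272.

variance of A = 1753.8272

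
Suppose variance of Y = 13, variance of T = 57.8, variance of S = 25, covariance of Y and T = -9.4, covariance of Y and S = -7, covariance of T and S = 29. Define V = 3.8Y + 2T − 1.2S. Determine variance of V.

variance of V = 236.68

variance of V = a²·variance of Y + b²·variance of T + c²·variance of S + 2ab·covariance of Y and T + 2ac·covariance of Y and S + 2bc·covariance of T and S, with a = 3.8, b = 2, c = -1.2.
= 187.72 + 231.2 + 36 + (-142.88) + 63.84 + (-139.2)
= 236.68.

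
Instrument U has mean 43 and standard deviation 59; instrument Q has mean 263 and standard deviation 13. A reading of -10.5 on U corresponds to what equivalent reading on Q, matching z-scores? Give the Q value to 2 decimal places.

z = (-10.5 − 43)/59 ≈ -0.9068.
Q = 263 + z·13 = 263 + (-10.5 − 43)·13/59 ≈ 251.21.

Q = 251.21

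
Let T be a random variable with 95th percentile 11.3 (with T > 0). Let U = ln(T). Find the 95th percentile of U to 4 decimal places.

95th percentile of U = 2.4248

ln(T) is increasing, so P_{95}(U) = g(P_{95}(T)) ≈ 2.4248.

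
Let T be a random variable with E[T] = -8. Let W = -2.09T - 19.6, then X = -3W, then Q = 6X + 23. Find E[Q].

E[W] = (-2.09)·(-8) + (-19.6) = -2.88.
E[X] = (-3)·(-2.88) = 8.64.
E[Q] = 6·8.64 + 23 = 74.84.

E[Q] = 74.84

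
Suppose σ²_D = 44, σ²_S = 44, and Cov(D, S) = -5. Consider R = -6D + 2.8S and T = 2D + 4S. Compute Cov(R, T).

By bilinearity, Cov(R, T) = ac·σ²_D + bd·σ²_S + (ad+bc)·Cov(D, S), with a=-6, b=2.8, c=2, d=4.
ac·σ²_D = (-6)·2·44 = -528
bd·σ²_S = 2.8·4·44 = 492.8
(ad+bc)·Cov(D, S) = (-18.4)·(-5) = 92
Cov(R, T) = -528 + 492.8 + 92 = 56.8.

Cov(R, T) = 56.8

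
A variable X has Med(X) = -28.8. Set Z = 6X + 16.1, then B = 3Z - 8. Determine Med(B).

Med(Z) = 6·(-28.8) + 16.1 = -156.7.
Med(B) = 3·(-156.7) + (-8) = -478.1.

Med(B) = -478.1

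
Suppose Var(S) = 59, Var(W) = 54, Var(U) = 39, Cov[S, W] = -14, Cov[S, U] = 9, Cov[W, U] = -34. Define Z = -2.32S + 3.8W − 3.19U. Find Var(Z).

Var(Z) = 2698.5479

Var(Z) = a²·Var(S) + b²·Var(W) + c²·Var(U) + 2ab·Cov[S, W] + 2ac·Cov[S, U] + 2bc·Cov[W, U], with a = -2.32, b = 3.8, c = -3.19.
= 317.5616 + 779.76 + 396.8679 + 246.848 + 133.2144 + 824.296
= 2698.5479.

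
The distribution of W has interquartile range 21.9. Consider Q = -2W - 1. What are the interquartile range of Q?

IQR(Q) = 43.8

Under Q = aW + b, IQR(Q) = |a|·IQR(W) = |-2|·21.9 = 43.8 (shifts cancel; spread scales by |a|).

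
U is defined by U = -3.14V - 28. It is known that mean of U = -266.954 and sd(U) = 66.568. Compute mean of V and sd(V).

mean of V = 76.1, sd(V) = 21.2

From U = -3.14V - 28: mean of U = a·mean of V + b, so mean of V = (mean of U − b)/a = (-266.954 − (-28))/(-3.14) = 76.1.
sd(U) = |a|·sd(V), so sd(V) = 66.568/|-3.14| = 21.2.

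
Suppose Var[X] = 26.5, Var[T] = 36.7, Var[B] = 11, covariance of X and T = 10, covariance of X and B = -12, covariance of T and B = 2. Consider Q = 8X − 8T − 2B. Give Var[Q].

Var[Q] = a²·Var[X] + b²·Var[T] + c²·Var[B] + 2ab·covariance of X and T + 2ac·covariance of X and B + 2bc·covariance of T and B, with a = 8, b = -8, c = -2.
= 1696 + 2348.8 + 44 + (-1280) + 384 + 64
= 3256.8.

Var[Q] = 3256.8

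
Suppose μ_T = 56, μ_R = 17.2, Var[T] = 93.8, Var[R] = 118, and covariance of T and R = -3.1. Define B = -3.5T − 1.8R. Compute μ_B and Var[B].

μ_B = -226.96, Var[B] = 1492.31

μ_B = (-3.5)·μ_T + (-1.8)·μ_R = (-3.5)·56 + (-1.8)·17.2 = -226.96.
Var[B] = a²·Var[T] + b²·Var[R] + 2ab·covariance of T and R with a = -3.5, b = -1.8.
= (-3.5)²·93.8 + (-1.8)²·118 + 2·(-3.5)·(-1.8)·(-3.1)
= 1149.05 + 382.32 + (-39.06) = 1492.31.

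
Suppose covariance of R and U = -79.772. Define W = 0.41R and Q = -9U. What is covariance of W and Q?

covariance of W and Q = 294.35868

covariance of W and Q = a·c·covariance of R and U = 0.41·(-9)·(-79.772) = 294.35868. Additive constants drop out.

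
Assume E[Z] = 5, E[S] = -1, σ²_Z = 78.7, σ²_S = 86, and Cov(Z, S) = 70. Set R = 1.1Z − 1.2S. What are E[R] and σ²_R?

E[R] = 1.1·E[Z] + (-1.2)·E[S] = 1.1·5 + (-1.2)·(-1) = 6.7.
σ²_R = a²·σ²_Z + b²·σ²_S + 2ab·Cov(Z, S) with a = 1.1, b = -1.2.
= 1.1²·78.7 + (-1.2)²·86 + 2·1.1·(-1.2)·70
= 95.227 + 123.84 + (-184.8) = 34.267.

E[R] = 6.7, σ²_R = 34.267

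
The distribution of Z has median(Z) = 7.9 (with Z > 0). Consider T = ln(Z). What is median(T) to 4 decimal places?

ln(Z) is monotone on this domain, so median(T) = ln(7.9) ≈ 2.0669.

median(T) = 2.0669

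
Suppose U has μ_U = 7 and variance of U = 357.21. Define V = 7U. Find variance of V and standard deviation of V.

V = 7U is linear with a = 7, b = 0.
variance of V = a²·variance of U = 7²·357.21 = 17503.29.
standard deviation of U = √357.21 = 18.9.
standard deviation of V = |a|·standard deviation of U = |7|·18.9 = 132.3.

variance of V = 17503.29, standard deviation of V = 132.3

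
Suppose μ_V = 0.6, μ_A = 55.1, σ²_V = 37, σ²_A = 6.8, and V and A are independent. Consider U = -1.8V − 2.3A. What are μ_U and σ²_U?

μ_U = (-1.8)·μ_V + (-2.3)·μ_A = (-1.8)·0.6 + (-2.3)·55.1 = -127.81.
σ²_U = a²·σ²_V + b²·σ²_A + 2ab·Cov[V, A] with a = -1.8, b = -2.3.
Independence gives Cov[V, A] = 0.
= (-1.8)²·37 + (-2.3)²·6.8 + 2·(-1.8)·(-2.3)·0
= 119.88 + 35.972 + 0 = 155.852.

μ_U = -127.81, σ²_U = 155.852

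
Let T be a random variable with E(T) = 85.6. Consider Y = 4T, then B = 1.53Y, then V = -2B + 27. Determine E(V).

E(Y) = 4·85.6 = 342.4.
E(B) = 1.53·342.4 = 523.872.
E(V) = (-2)·523.872 + 27 = -1020.744.

E(V) = -1020.744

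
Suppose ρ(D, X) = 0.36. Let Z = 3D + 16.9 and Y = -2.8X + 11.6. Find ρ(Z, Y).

Linear rescalings preserve |correlation|; the slopes 3 and -2.8 have opposite signs, so the correlation flips sign: ρ(Z, Y) = −ρ(D, X) = -0.36.

ρ(Z, Y) = -0.36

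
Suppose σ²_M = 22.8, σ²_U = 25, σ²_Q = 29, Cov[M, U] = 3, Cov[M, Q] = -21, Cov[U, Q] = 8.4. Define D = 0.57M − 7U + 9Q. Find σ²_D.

σ²_D = a²·σ²_M + b²·σ²_U + c²·σ²_Q + 2ab·Cov[M, U] + 2ac·Cov[M, Q] + 2bc·Cov[U, Q], with a = 0.57, b = -7, c = 9.
= 7.40772 + 1225 + 2349 + (-23.94) + (-215.46) + (-1058.4)
= 2283.60772.

σ²_D = 2283.60772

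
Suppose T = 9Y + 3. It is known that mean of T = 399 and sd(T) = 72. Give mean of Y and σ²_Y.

From T = 9Y + 3: mean of T = a·mean of Y + b, so mean of Y = (mean of T − b)/a = (399 − 3)/9 = 44.
σ²_T = 72² = 5184.
σ²_T = a²·σ²_Y, so σ²_Y = 5184/9² = 64.

mean of Y = 44, σ²_Y = 64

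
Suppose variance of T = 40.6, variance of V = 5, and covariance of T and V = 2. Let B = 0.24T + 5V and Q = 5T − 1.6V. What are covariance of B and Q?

covariance of B and Q = 57.952

By bilinearity, covariance of B and Q = ac·variance of T + bd·variance of V + (ad+bc)·covariance of T and V, with a=0.24, b=5, c=5, d=-1.6.
ac·variance of T = 0.24·5·40.6 = 48.72
bd·variance of V = 5·(-1.6)·5 = -40
(ad+bc)·covariance of T and V = (24.616)·2 = 49.232
covariance of B and Q = 48.72 + (-40) + 49.232 = 57.952.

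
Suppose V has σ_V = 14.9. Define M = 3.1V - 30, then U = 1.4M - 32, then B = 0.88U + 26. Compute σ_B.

σ_M = |3.1|·14.9 = 46.19.
σ_U = |1.4|·46.19 = 64.666.
σ_B = |0.88|·64.666 = 56.90608.

σ_B = 56.90608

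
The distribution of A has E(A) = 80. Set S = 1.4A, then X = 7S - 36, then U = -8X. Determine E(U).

E(S) = 1.4·80 = 112.
E(X) = 7·112 + (-36) = 748.
E(U) = (-8)·748 = -5984.

E(U) = -5984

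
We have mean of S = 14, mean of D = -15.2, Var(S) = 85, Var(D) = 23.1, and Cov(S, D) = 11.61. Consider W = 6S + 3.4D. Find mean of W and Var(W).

mean of W = 6·mean of S + 3.4·mean of D = 6·14 + 3.4·(-15.2) = 32.32.
Var(W) = a²·Var(S) + b²·Var(D) + 2ab·Cov(S, D) with a = 6, b = 3.4.
= 6²·85 + 3.4²·23.1 + 2·6·3.4·11.61
= 3060 + 267.036 + 473.688 = 3800.724.

mean of W = 32.32, Var(W) = 3800.724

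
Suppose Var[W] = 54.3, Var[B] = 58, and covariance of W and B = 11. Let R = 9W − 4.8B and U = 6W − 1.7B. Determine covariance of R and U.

By bilinearity, covariance of R and U = ac·Var[W] + bd·Var[B] + (ad+bc)·covariance of W and B, with a=9, b=-4.8, c=6, d=-1.7.
ac·Var[W] = 9·6·54.3 = 2932.2
bd·Var[B] = (-4.8)·(-1.7)·58 = 473.28
(ad+bc)·covariance of W and B = (-44.1)·11 = -485.1
covariance of R and U = 2932.2 + 473.28 + (-485.1) = 2920.38.

covariance of R and U = 2920.38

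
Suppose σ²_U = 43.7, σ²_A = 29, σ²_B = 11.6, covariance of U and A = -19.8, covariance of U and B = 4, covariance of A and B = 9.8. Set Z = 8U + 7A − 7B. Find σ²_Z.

σ²_Z = 1160.2

σ²_Z = a²·σ²_U + b²·σ²_A + c²·σ²_B + 2ab·covariance of U and A + 2ac·covariance of U and B + 2bc·covariance of A and B, with a = 8, b = 7, c = -7.
= 2796.8 + 1421 + 568.4 + (-2217.6) + (-448) + (-960.4)
= 1160.2.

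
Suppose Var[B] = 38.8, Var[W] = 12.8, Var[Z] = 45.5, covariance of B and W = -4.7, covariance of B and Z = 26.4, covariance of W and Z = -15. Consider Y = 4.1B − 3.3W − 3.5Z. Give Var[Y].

Var[Y] = 371.997

Var[Y] = a²·Var[B] + b²·Var[W] + c²·Var[Z] + 2ab·covariance of B and W + 2ac·covariance of B and Z + 2bc·covariance of W and Z, with a = 4.1, b = -3.3, c = -3.5.
= 652.228 + 139.392 + 557.375 + 127.182 + (-757.68) + (-346.5)
= 371.997.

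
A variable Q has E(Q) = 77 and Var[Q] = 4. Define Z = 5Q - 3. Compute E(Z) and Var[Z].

E(Z) = 382, Var[Z] = 100

Z = 5Q - 3 is linear with a = 5, b = -3.
E(Z) = a·E(Q) + b = 5·77 + (-3) = 382.
Var[Z] = a²·Var[Q] = 5²·4 = 100 (the additive constant -3 does not affect variance).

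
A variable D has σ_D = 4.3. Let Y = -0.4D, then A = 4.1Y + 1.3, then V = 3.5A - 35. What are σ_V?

σ_V = 24.682

σ_Y = |-0.4|·4.3 = 1.72.
σ_A = |4.1|·1.72 = 7.052.
σ_V = |3.5|·7.052 = 24.682.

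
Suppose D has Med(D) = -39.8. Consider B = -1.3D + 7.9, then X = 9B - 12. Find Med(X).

Med(B) = (-1.3)·(-39.8) + 7.9 = 59.64.
Med(X) = 9·59.64 + (-12) = 524.76.

Med(X) = 524.76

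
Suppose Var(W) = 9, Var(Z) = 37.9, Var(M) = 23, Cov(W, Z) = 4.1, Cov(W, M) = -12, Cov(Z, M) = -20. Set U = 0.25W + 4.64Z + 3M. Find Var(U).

Var(U) = a²·Var(W) + b²·Var(Z) + c²·Var(M) + 2ab·Cov(W, Z) + 2ac·Cov(W, M) + 2bc·Cov(Z, M), with a = 0.25, b = 4.64, c = 3.
= 0.5625 + 815.97184 + 207 + 9.512 + (-18) + (-556.8)
= 458.24634.

Var(U) = 458.24634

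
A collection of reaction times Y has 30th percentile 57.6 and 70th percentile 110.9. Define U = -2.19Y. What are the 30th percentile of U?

Since a = -2.19 < 0 the transformation is decreasing, reversing order: the 30th percentile of U corresponds to the 70th percentile of Y.
So P_{30}(U) = a·P_{70}(Y) + b = (-2.19)·110.9 = -242.871.

30th percentile of U = -242.871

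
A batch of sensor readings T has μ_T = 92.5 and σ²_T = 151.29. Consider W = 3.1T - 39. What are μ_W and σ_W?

μ_W = 247.75, σ_W = 38.13

W = 3.1T - 39 is linear with a = 3.1, b = -39.
μ_W = a·μ_T + b = 3.1·92.5 + (-39) = 247.75.
σ_T = √151.29 = 12.3.
σ_W = |a|·σ_T = |3.1|·12.3 = 38.13.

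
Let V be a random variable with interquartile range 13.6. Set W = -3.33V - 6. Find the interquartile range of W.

Under W = aV + b, IQR(W) = |a|·IQR(V) = |-3.33|·13.6 = 45.288 (shifts cancel; spread scales by |a|).

IQR(W) = 45.288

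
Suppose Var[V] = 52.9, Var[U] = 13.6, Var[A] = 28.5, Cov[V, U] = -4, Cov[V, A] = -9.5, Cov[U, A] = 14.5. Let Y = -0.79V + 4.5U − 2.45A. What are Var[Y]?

Var[Y] = 151.42664

Var[Y] = a²·Var[V] + b²·Var[U] + c²·Var[A] + 2ab·Cov[V, U] + 2ac·Cov[V, A] + 2bc·Cov[U, A], with a = -0.79, b = 4.5, c = -2.45.
= 33.01489 + 275.4 + 171.07125 + 28.44 + (-36.7745) + (-319.725)
= 151.42664.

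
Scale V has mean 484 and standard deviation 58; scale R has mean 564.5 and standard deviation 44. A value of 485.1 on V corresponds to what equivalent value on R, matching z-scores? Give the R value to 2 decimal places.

z = (485.1 − 484)/58 ≈ 0.019.
R = 564.5 + z·44 = 564.5 + (485.1 − 484)·44/58 ≈ 565.33.

R = 565.33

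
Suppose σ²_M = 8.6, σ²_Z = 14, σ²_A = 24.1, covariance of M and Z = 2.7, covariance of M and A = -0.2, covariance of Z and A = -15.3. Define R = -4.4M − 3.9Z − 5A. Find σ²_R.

σ²_R = a²·σ²_M + b²·σ²_Z + c²·σ²_A + 2ab·covariance of M and Z + 2ac·covariance of M and A + 2bc·covariance of Z and A, with a = -4.4, b = -3.9, c = -5.
= 166.496 + 212.94 + 602.5 + 92.664 + (-8.8) + (-596.7)
= 469.1.

σ²_R = 469.1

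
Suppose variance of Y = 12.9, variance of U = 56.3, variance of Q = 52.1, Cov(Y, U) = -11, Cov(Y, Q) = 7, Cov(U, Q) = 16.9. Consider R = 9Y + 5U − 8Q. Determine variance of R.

variance of R = a²·variance of Y + b²·variance of U + c²·variance of Q + 2ab·Cov(Y, U) + 2ac·Cov(Y, Q) + 2bc·Cov(U, Q), with a = 9, b = 5, c = -8.
= 1044.9 + 1407.5 + 3334.4 + (-990) + (-1008) + (-1352)
= 2436.8.

variance of R = 2436.8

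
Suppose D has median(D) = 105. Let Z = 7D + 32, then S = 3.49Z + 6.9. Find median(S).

median(Z) = 7·105 + 32 = 767.
median(S) = 3.49·767 + 6.9 = 2683.73.

median(S) = 2683.73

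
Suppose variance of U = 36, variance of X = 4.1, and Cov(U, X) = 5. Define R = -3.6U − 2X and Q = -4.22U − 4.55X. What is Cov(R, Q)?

Cov(R, Q) = 708.322

By bilinearity, Cov(R, Q) = ac·variance of U + bd·variance of X + (ad+bc)·Cov(U, X), with a=-3.6, b=-2, c=-4.22, d=-4.55.
ac·variance of U = (-3.6)·(-4.22)·36 = 546.912
bd·variance of X = (-2)·(-4.55)·4.1 = 37.31
(ad+bc)·Cov(U, X) = (24.82)·5 = 124.1
Cov(R, Q) = 546.912 + 37.31 + 124.1 = 708.322.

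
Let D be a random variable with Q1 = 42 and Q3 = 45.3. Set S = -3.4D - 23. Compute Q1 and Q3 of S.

a = -3.4 < 0 reverses order: Q1(S) comes from Q3(D), Q3(S) from Q1(D).
Q1(S) = (-3.4)·45.3 + (-23) = -177.02; Q3(S) = (-3.4)·42 + (-23) = -165.8.

Q1(S) = -177.02, Q3(S) = -165.8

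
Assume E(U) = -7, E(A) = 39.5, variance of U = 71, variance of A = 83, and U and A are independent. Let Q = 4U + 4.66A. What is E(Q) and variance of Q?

E(Q) = 156.07, variance of Q = 2938.3948

E(Q) = 4·E(U) + 4.66·E(A) = 4·(-7) + 4.66·39.5 = 156.07.
variance of Q = a²·variance of U + b²·variance of A + 2ab·Cov(U, A) with a = 4, b = 4.66.
Independence gives Cov(U, A) = 0.
= 4²·71 + 4.66²·83 + 2·4·4.66·0
= 1136 + 1802.3948 + 0 = 2938.3948.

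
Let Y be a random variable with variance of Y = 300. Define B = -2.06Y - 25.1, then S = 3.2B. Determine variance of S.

variance of B = (-2.06)²·300 = 1273.08.
variance of S = 3.2²·1273.08 = 13036.3392.

variance of S = 13036.3392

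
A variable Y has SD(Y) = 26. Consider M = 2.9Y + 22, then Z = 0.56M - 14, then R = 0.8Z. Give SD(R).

SD(M) = |2.9|·26 = 75.4.
SD(Z) = |0.56|·75.4 = 42.224.
SD(R) = |0.8|·42.224 = 33.7792.

SD(R) = 33.7792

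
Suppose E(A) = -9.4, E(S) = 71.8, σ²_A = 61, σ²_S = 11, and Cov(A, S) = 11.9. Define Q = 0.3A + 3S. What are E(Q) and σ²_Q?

E(Q) = 0.3·E(A) + 3·E(S) = 0.3·(-9.4) + 3·71.8 = 212.58.
σ²_Q = a²·σ²_A + b²·σ²_S + 2ab·Cov(A, S) with a = 0.3, b = 3.
= 0.3²·61 + 3²·11 + 2·0.3·3·11.9
= 5.49 + 99 + 21.42 = 125.91.

E(Q) = 212.58, σ²_Q = 125.91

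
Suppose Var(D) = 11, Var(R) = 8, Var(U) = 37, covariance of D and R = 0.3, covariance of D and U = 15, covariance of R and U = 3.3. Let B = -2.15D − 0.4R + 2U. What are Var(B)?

Var(B) = 66.3635

Var(B) = a²·Var(D) + b²·Var(R) + c²·Var(U) + 2ab·covariance of D and R + 2ac·covariance of D and U + 2bc·covariance of R and U, with a = -2.15, b = -0.4, c = 2.
= 50.8475 + 1.28 + 148 + 0.516 + (-129) + (-5.28)
= 66.3635.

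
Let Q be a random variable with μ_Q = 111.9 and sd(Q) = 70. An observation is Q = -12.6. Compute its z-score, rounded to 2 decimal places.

z = -1.78

z = (Q − μ_Q) / sd(Q) = (-12.6 − 111.9) / 70 ≈ -1.78.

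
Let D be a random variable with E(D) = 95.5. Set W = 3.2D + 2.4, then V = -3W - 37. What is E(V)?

E(V) = -961

E(W) = 3.2·95.5 + 2.4 = 308.
E(V) = (-3)·308 + (-37) = -961.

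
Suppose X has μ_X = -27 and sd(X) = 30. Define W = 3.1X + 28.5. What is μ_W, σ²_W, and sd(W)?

μ_W = -55.2, σ²_W = 8649, sd(W) = 93

W = 3.1X + 28.5 is linear with a = 3.1, b = 28.5.
μ_W = a·μ_X + b = 3.1·(-27) + 28.5 = -55.2.
σ²_X = 30² = 900.
σ²_W = a²·σ²_X = 3.1²·900 = 8649 (the additive constant 28.5 does not affect variance).
sd(W) = |a|·sd(X) = |3.1|·30 = 93.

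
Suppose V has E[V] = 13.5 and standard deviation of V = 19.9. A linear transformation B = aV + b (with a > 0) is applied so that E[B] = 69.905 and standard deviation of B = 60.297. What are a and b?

standard deviation of B = a·standard deviation of V (a > 0), so a = 60.297/19.9 = 3.03.
E[B] = a·E[V] + b, so b = 69.905 − 3.03·13.5 = 29.

a = 3.03, b = 29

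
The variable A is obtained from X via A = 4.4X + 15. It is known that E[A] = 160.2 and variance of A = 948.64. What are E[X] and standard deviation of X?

From A = 4.4X + 15: E[A] = a·E[X] + b, so E[X] = (E[A] − b)/a = (160.2 − 15)/4.4 = 33.
standard deviation of A = √948.64 = 30.8.
standard deviation of A = |a|·standard deviation of X, so standard deviation of X = 30.8/|4.4| = 7.

E[X] = 33, standard deviation of X = 7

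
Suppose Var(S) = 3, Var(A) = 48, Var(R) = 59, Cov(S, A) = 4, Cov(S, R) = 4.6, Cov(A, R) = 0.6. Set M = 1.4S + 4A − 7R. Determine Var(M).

Var(M) = a²·Var(S) + b²·Var(A) + c²·Var(R) + 2ab·Cov(S, A) + 2ac·Cov(S, R) + 2bc·Cov(A, R), with a = 1.4, b = 4, c = -7.
= 5.88 + 768 + 2891 + 44.8 + (-90.16) + (-33.6)
= 3585.92.

Var(M) = 3585.92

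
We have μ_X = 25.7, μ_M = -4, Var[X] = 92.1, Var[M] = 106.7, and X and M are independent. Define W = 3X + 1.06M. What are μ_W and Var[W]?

μ_W = 3·μ_X + 1.06·μ_M = 3·25.7 + 1.06·(-4) = 72.86.
Var[W] = a²·Var[X] + b²·Var[M] + 2ab·Cov(X, M) with a = 3, b = 1.06.
Independence gives Cov(X, M) = 0.
= 3²·92.1 + 1.06²·106.7 + 2·3·1.06·0
= 828.9 + 119.88812 + 0 = 948.78812.

μ_W = 72.86, Var[W] = 948.78812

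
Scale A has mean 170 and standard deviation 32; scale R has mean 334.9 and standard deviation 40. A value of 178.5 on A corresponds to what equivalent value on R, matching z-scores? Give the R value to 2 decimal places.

R = 345.53

z = (178.5 − 170)/32 ≈ 0.2656.
R = 334.9 + z·40 = 334.9 + (178.5 − 170)·40/32 ≈ 345.53.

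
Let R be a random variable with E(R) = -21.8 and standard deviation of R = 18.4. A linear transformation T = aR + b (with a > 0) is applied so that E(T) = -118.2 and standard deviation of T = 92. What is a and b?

standard deviation of T = a·standard deviation of R (a > 0), so a = 92/18.4 = 5.
E(T) = a·E(R) + b, so b = -118.2 − 5·(-21.8) = -9.2.

a = 5, b = -9.2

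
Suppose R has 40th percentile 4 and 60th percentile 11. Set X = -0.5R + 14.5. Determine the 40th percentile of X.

Since a = -0.5 < 0 the transformation is decreasing, reversing order: the 40th percentile of X corresponds to the 60th percentile of R.
So P_{40}(X) = a·P_{60}(R) + b = (-0.5)·11 + 14.5 = 9.

40th percentile of X = 9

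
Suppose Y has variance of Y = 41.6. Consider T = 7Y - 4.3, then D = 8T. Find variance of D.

variance of D = 130457.6

variance of T = 7²·41.6 = 2038.4.
variance of D = 8²·2038.4 = 130457.6.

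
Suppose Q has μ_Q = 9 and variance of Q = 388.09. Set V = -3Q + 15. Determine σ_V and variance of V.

V = -3Q + 15 is linear with a = -3, b = 15.
σ_Q = √388.09 = 19.7.
σ_V = |a|·σ_Q = |-3|·19.7 = 59.1.
variance of V = a²·variance of Q = (-3)²·388.09 = 3492.81 (the additive constant 15 does not affect variance).

σ_V = 59.1, variance of V = 3492.81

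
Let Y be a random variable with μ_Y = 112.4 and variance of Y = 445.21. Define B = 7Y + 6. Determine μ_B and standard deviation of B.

μ_B = 792.8, standard deviation of B = 147.7

B = 7Y + 6 is linear with a = 7, b = 6.
μ_B = a·μ_Y + b = 7·112.4 + 6 = 792.8.
standard deviation of Y = √445.21 = 21.1.
standard deviation of B = |a|·standard deviation of Y = |7|·21.1 = 147.7.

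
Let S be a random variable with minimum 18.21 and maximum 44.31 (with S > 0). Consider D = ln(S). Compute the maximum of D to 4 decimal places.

max(D) = 3.7912

ln(S) is increasing on this domain, so max(D) comes from max(S) = 44.31: max(D) = ln(44.31) ≈ 3.7912.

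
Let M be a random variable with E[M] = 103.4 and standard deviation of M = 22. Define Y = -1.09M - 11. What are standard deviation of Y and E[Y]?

Y = -1.09M - 11 is linear with a = -1.09, b = -11.
standard deviation of Y = |a|·standard deviation of M = |-1.09|·22 = 23.98.
E[Y] = a·E[M] + b = (-1.09)·103.4 + (-11) = -123.706.

standard deviation of Y = 23.98, E[Y] = -123.706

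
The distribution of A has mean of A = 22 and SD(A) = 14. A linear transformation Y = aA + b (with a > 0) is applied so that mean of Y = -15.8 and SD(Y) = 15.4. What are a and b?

SD(Y) = a·SD(A) (a > 0), so a = 15.4/14 = 1.1.
mean of Y = a·mean of A + b, so b = -15.8 − 1.1·22 = -40.

a = 1.1, b = -40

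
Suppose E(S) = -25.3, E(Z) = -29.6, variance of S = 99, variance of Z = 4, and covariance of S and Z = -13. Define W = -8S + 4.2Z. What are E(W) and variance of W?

E(W) = (-8)·E(S) + 4.2·E(Z) = (-8)·(-25.3) + 4.2·(-29.6) = 78.08.
variance of W = a²·variance of S + b²·variance of Z + 2ab·covariance of S and Z with a = -8, b = 4.2.
= (-8)²·99 + 4.2²·4 + 2·(-8)·4.2·(-13)
= 6336 + 70.56 + 873.6 = 7280.16.

E(W) = 78.08, variance of W = 7280.16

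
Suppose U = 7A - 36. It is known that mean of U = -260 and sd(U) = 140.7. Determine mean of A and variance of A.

mean of A = -32, variance of A = 404.01

From U = 7A - 36: mean of U = a·mean of A + b, so mean of A = (mean of U − b)/a = (-260 − (-36))/7 = -32.
variance of U = 140.7² = 19796.49.
variance of U = a²·variance of A, so variance of A = 19796.49/7² = 404.01.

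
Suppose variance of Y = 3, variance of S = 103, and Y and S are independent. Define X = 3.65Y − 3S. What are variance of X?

variance of X = 966.9675

variance of X = a²·variance of Y + b²·variance of S + 2ab·covariance of Y and S with a = 3.65, b = -3.
Independence gives covariance of Y and S = 0.
= 3.65²·3 + (-3)²·103 + 2·3.65·(-3)·0
= 39.9675 + 927 + 0 = 966.9675.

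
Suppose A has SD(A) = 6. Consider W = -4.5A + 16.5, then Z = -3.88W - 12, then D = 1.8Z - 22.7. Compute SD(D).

SD(D) = 188.568

SD(W) = |-4.5|·6 = 27.
SD(Z) = |-3.88|·27 = 104.76.
SD(D) = |1.8|·104.76 = 188.568.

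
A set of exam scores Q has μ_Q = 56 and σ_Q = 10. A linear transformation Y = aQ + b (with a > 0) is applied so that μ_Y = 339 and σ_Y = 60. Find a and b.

a = 6, b = 3

σ_Y = a·σ_Q (a > 0), so a = 60/10 = 6.
μ_Y = a·μ_Q + b, so b = 339 − 6·56 = 3.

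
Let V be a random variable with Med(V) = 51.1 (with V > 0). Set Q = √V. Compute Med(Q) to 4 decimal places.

Med(Q) = 7.1484

√V is monotone on this domain, so Med(Q) = √(51.1) ≈ 7.1484.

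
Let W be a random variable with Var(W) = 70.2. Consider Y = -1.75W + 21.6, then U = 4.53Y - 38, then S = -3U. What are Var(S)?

Var(S) = 39705.63289875

Var(Y) = (-1.75)²·70.2 = 214.9875.
Var(U) = 4.53²·214.9875 = 4411.73698875.
Var(S) = (-3)²·4411.73698875 = 39705.63289875.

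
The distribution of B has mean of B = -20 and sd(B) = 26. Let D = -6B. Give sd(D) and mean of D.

sd(D) = 156, mean of D = 120

D = -6B is linear with a = -6, b = 0.
sd(D) = |a|·sd(B) = |-6|·26 = 156.
mean of D = a·mean of B + b = (-6)·(-20) = 120.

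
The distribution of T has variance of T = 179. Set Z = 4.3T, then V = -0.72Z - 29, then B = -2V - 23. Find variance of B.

variance of Z = 4.3²·179 = 3309.71.
variance of V = (-0.72)²·3309.71 = 1715.753664.
variance of B = (-2)²·1715.753664 = 6863.014656.

variance of B = 6863.014656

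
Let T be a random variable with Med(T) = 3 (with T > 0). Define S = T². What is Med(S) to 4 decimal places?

Med(S) = 9

T² is monotone on this domain, so Med(S) = square(3) = 9.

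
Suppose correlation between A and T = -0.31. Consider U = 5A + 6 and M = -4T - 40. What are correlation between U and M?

Linear rescalings preserve |correlation|; the slopes 5 and -4 have opposite signs, so the correlation flips sign: correlation between U and M = −correlation between A and T = 0.31.

correlation between U and M = 0.31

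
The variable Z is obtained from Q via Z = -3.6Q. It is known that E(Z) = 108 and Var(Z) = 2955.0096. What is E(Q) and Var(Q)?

From Z = -3.6Q: E(Z) = a·E(Q) + b, so E(Q) = (E(Z) − b)/a = (108 − 0)/(-3.6) = -30.
Var(Z) = a²·Var(Q), so Var(Q) = 2955.0096/(-3.6)² = 228.01.

E(Q) = -30, Var(Q) = 228.01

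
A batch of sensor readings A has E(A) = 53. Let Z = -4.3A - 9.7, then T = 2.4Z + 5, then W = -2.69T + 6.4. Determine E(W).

E(Z) = (-4.3)·53 + (-9.7) = -237.6.
E(T) = 2.4·(-237.6) + 5 = -565.24.
E(W) = (-2.69)·(-565.24) + 6.4 = 1526.8956.

E(W) = 1526.8956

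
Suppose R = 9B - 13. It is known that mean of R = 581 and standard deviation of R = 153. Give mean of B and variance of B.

mean of B = 66, variance of B = 289

From R = 9B - 13: mean of R = a·mean of B + b, so mean of B = (mean of R − b)/a = (581 − (-13))/9 = 66.
variance of R = 153² = 23409.
variance of R = a²·variance of B, so variance of B = 23409/9² = 289.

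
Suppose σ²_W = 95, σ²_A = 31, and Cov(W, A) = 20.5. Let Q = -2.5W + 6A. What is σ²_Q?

σ²_Q = 1094.75

σ²_Q = a²·σ²_W + b²·σ²_A + 2ab·Cov(W, A) with a = -2.5, b = 6.
= (-2.5)²·95 + 6²·31 + 2·(-2.5)·6·20.5
= 593.75 + 1116 + (-615) = 1094.75.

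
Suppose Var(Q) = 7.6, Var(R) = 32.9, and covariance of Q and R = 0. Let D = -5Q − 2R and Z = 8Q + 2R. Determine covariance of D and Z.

covariance of D and Z = -435.6

By bilinearity, covariance of D and Z = ac·Var(Q) + bd·Var(R) + (ad+bc)·covariance of Q and R, with a=-5, b=-2, c=8, d=2.
ac·Var(Q) = (-5)·8·7.6 = -304
bd·Var(R) = (-2)·2·32.9 = -131.6
(ad+bc)·covariance of Q and R = (-26)·0 = 0
covariance of D and Z = -304 + (-131.6) + 0 = -435.6.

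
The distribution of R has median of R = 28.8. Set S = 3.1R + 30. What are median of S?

A linear map preserves order up to sign, so median of S = a·median of R + b = 3.1·28.8 + 30 = 119.28.

median of S = 119.28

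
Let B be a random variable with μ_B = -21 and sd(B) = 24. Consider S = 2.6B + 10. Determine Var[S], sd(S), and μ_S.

S = 2.6B + 10 is linear with a = 2.6, b = 10.
Var[B] = 24² = 576.
Var[S] = a²·Var[B] = 2.6²·576 = 3893.76 (the additive constant 10 does not affect variance).
sd(S) = |a|·sd(B) = |2.6|·24 = 62.4.
μ_S = a·μ_B + b = 2.6·(-21) + 10 = -44.6.

Var[S] = 3893.76, sd(S) = 62.4, μ_S = -44.6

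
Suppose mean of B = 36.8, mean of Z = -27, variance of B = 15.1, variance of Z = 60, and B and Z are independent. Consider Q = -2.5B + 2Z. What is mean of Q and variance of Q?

mean of Q = -146, variance of Q = 334.375

mean of Q = (-2.5)·mean of B + 2·mean of Z = (-2.5)·36.8 + 2·(-27) = -146.
variance of Q = a²·variance of B + b²·variance of Z + 2ab·covariance of B and Z with a = -2.5, b = 2.
Independence gives covariance of B and Z = 0.
= (-2.5)²·15.1 + 2²·60 + 2·(-2.5)·2·0
= 94.375 + 240 + 0 = 334.375.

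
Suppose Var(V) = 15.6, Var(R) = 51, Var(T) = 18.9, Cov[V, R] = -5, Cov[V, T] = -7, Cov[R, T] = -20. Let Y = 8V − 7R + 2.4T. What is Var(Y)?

Var(Y) = a²·Var(V) + b²·Var(R) + c²·Var(T) + 2ab·Cov[V, R] + 2ac·Cov[V, T] + 2bc·Cov[R, T], with a = 8, b = -7, c = 2.4.
= 998.4 + 2499 + 108.864 + 560 + (-268.8) + 672
= 4569.464.

Var(Y) = 4569.464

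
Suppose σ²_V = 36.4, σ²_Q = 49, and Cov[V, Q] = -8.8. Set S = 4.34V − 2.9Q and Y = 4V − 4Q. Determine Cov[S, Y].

By bilinearity, Cov[S, Y] = ac·σ²_V + bd·σ²_Q + (ad+bc)·Cov[V, Q], with a=4.34, b=-2.9, c=4, d=-4.
ac·σ²_V = 4.34·4·36.4 = 631.904
bd·σ²_Q = (-2.9)·(-4)·49 = 568.4
(ad+bc)·Cov[V, Q] = (-28.96)·(-8.8) = 254.848
Cov[S, Y] = 631.904 + 568.4 + 254.848 = 1455.152.

Cov[S, Y] = 1455.152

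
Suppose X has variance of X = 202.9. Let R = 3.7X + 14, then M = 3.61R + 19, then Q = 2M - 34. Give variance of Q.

variance of Q = 144797.1088084

variance of R = 3.7²·202.9 = 2777.701.
variance of M = 3.61²·2777.701 = 36199.2772021.
variance of Q = 2²·36199.2772021 = 144797.1088084.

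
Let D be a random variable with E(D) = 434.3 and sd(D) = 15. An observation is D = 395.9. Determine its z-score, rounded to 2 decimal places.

z = -2.56

z = (D − E(D)) / sd(D) = (395.9 − 434.3) / 15 = -2.56.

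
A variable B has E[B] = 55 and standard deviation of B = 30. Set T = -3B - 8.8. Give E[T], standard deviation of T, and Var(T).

T = -3B - 8.8 is linear with a = -3, b = -8.8.
E[T] = a·E[B] + b = (-3)·55 + (-8.8) = -173.8.
standard deviation of T = |a|·standard deviation of B = |-3|·30 = 90.
Var(B) = 30² = 900.
Var(T) = a²·Var(B) = (-3)²·900 = 8100 (the additive constant -8.8 does not affect variance).

E[T] = -173.8, standard deviation of T = 90, Var(T) = 8100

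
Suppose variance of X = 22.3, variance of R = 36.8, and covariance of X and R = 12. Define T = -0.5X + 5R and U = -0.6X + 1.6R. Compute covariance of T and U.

By bilinearity, covariance of T and U = ac·variance of X + bd·variance of R + (ad+bc)·covariance of X and R, with a=-0.5, b=5, c=-0.6, d=1.6.
ac·variance of X = (-0.5)·(-0.6)·22.3 = 6.69
bd·variance of R = 5·1.6·36.8 = 294.4
(ad+bc)·covariance of X and R = (-3.8)·12 = -45.6
covariance of T and U = 6.69 + 294.4 + (-45.6) = 255.49.

covariance of T and U = 255.49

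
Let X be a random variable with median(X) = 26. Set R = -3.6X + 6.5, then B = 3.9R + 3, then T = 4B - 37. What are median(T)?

median(R) = (-3.6)·26 + 6.5 = -87.1.
median(B) = 3.9·(-87.1) + 3 = -336.69.
median(T) = 4·(-336.69) + (-37) = -1383.76.

median(T) = -1383.76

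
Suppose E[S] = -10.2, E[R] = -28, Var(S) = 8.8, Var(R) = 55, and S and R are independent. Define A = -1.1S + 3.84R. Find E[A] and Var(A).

E[A] = (-1.1)·E[S] + 3.84·E[R] = (-1.1)·(-10.2) + 3.84·(-28) = -96.3.
Var(A) = a²·Var(S) + b²·Var(R) + 2ab·Cov[S, R] with a = -1.1, b = 3.84.
Independence gives Cov[S, R] = 0.
= (-1.1)²·8.8 + 3.84²·55 + 2·(-1.1)·3.84·0
= 10.648 + 811.008 + 0 = 821.656.

E[A] = -96.3, Var(A) = 821.656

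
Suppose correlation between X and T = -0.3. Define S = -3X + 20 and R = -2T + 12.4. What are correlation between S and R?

correlation between S and R = -0.3

Linear rescalings preserve correlation up to sign; here the slopes -3 and -2 have the same sign, so correlation between S and R = correlation between X and T = -0.3.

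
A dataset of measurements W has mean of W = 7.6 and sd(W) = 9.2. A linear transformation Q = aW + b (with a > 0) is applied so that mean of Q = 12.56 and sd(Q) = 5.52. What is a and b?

sd(Q) = a·sd(W) (a > 0), so a = 5.52/9.2 = 0.6.
mean of Q = a·mean of W + b, so b = 12.56 − 0.6·7.6 = 8.

a = 0.6, b = 8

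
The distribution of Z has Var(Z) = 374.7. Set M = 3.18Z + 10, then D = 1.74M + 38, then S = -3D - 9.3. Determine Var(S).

Var(M) = 3.18²·374.7 = 3789.11628.
Var(D) = 1.74²·3789.11628 = 11471.928449328.
Var(S) = (-3)²·11471.928449328 = 103247.356043952.

Var(S) = 103247.356043952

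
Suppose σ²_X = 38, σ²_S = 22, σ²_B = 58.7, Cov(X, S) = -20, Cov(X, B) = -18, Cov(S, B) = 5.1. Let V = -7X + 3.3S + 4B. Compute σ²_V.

σ²_V = a²·σ²_X + b²·σ²_S + c²·σ²_B + 2ab·Cov(X, S) + 2ac·Cov(X, B) + 2bc·Cov(S, B), with a = -7, b = 3.3, c = 4.
= 1862 + 239.58 + 939.2 + 924 + 1008 + 134.64
= 5107.42.

σ²_V = 5107.42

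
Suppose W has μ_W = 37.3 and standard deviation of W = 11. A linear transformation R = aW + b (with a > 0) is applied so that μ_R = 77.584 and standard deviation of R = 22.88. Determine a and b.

a = 2.08, b = 0

standard deviation of R = a·standard deviation of W (a > 0), so a = 22.88/11 = 2.08.
μ_R = a·μ_W + b, so b = 77.584 − 2.08·37.3 = 0.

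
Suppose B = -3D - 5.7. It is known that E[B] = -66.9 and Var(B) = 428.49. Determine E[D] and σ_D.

E[D] = 20.4, σ_D = 6.9

From B = -3D - 5.7: E[B] = a·E[D] + b, so E[D] = (E[B] − b)/a = (-66.9 − (-5.7))/(-3) = 20.4.
σ_B = √428.49 = 20.7.
σ_B = |a|·σ_D, so σ_D = 20.7/|-3| = 6.9.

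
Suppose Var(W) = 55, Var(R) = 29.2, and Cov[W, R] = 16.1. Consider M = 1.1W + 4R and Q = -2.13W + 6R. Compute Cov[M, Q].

By bilinearity, Cov[M, Q] = ac·Var(W) + bd·Var(R) + (ad+bc)·Cov[W, R], with a=1.1, b=4, c=-2.13, d=6.
ac·Var(W) = 1.1·(-2.13)·55 = -128.865
bd·Var(R) = 4·6·29.2 = 700.8
(ad+bc)·Cov[W, R] = (-1.92)·16.1 = -30.912
Cov[M, Q] = -128.865 + 700.8 + (-30.912) = 541.023.

Cov[M, Q] = 541.023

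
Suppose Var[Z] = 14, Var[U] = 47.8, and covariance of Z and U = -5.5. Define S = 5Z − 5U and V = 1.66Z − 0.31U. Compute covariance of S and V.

covariance of S and V = 244.465

By bilinearity, covariance of S and V = ac·Var[Z] + bd·Var[U] + (ad+bc)·covariance of Z and U, with a=5, b=-5, c=1.66, d=-0.31.
ac·Var[Z] = 5·1.66·14 = 116.2
bd·Var[U] = (-5)·(-0.31)·47.8 = 74.09
(ad+bc)·covariance of Z and U = (-9.85)·(-5.5) = 54.175
covariance of S and V = 116.2 + 74.09 + 54.175 = 244.465.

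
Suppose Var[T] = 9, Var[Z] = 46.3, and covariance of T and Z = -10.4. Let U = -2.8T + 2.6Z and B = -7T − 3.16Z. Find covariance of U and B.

covariance of U and B = -106.74

By bilinearity, covariance of U and B = ac·Var[T] + bd·Var[Z] + (ad+bc)·covariance of T and Z, with a=-2.8, b=2.6, c=-7, d=-3.16.
ac·Var[T] = (-2.8)·(-7)·9 = 176.4
bd·Var[Z] = 2.6·(-3.16)·46.3 = -380.4008
(ad+bc)·covariance of T and Z = (-9.352)·(-10.4) = 97.2608
covariance of U and B = 176.4 + (-380.4008) + 97.2608 = -106.74.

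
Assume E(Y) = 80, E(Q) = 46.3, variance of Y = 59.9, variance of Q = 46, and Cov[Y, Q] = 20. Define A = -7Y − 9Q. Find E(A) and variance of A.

E(A) = -976.7, variance of A = 9181.1

E(A) = (-7)·E(Y) + (-9)·E(Q) = (-7)·80 + (-9)·46.3 = -976.7.
variance of A = a²·variance of Y + b²·variance of Q + 2ab·Cov[Y, Q] with a = -7, b = -9.
= (-7)²·59.9 + (-9)²·46 + 2·(-7)·(-9)·20
= 2935.1 + 3726 + 2520 = 9181.1.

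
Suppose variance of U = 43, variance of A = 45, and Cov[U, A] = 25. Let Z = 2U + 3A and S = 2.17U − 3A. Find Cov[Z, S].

Cov[Z, S] = -205.63

By bilinearity, Cov[Z, S] = ac·variance of U + bd·variance of A + (ad+bc)·Cov[U, A], with a=2, b=3, c=2.17, d=-3.
ac·variance of U = 2·2.17·43 = 186.62
bd·variance of A = 3·(-3)·45 = -405
(ad+bc)·Cov[U, A] = (0.51)·25 = 12.75
Cov[Z, S] = 186.62 + (-405) + 12.75 = -205.63.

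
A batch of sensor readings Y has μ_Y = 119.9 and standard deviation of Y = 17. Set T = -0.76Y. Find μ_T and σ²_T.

μ_T = -91.124, σ²_T = 166.9264

T = -0.76Y is linear with a = -0.76, b = 0.
μ_T = a·μ_Y + b = (-0.76)·119.9 = -91.124.
σ²_Y = 17² = 289.
σ²_T = a²·σ²_Y = (-0.76)²·289 = 166.9264.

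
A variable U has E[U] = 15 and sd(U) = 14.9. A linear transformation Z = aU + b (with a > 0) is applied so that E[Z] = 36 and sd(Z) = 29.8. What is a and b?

sd(Z) = a·sd(U) (a > 0), so a = 29.8/14.9 = 2.
E[Z] = a·E[U] + b, so b = 36 − 2·15 = 6.

a = 2, b = 6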